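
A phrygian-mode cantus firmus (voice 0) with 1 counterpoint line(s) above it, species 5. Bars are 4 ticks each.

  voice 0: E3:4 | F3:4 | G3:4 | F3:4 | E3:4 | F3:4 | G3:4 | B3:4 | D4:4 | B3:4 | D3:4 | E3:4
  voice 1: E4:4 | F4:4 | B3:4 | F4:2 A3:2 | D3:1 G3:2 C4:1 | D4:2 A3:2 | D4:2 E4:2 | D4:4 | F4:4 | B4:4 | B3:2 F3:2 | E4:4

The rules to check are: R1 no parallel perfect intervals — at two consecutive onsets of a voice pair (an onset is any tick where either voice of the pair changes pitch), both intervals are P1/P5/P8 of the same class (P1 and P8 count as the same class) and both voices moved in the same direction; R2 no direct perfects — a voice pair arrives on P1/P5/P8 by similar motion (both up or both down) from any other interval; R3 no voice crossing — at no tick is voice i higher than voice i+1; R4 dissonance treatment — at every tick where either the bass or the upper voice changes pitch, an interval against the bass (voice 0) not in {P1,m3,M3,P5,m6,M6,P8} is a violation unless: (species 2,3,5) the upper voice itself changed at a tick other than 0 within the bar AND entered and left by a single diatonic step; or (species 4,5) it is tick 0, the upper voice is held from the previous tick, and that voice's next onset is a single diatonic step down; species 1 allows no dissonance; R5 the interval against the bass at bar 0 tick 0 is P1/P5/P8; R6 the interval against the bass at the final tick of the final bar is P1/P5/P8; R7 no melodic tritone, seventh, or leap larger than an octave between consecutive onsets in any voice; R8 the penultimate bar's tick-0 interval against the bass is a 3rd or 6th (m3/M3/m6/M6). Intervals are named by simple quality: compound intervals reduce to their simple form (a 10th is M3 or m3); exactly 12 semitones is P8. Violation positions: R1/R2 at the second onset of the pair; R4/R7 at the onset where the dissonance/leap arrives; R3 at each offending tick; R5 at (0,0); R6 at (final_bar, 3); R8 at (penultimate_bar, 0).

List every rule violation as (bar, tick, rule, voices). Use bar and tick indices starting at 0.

(1, 0, R1, (0, 1))
(2, 0, R7, (1,))
(3, 0, R7, (1,))
(4, 0, R3, (0, 1))
(4, 0, R4, (0, 1))
(6, 0, R2, (0, 1))
(9, 0, R7, (1,))
(10, 2, R7, (1,))
(11, 0, R2, (0, 1))
(11, 0, R7, (1,))

bar 0: v0=E3 v1=E4 downbeat P8
bar 1: v0=F3 v1=F4 downbeat P8
bar 2: v0=G3 v1=B3 downbeat M3
bar 3: v0=F3 v1=F4 downbeat P8
bar 4: v0=E3 v1=D3 downbeat M2
bar 5: v0=F3 v1=D4 downbeat M6
bar 6: v0=G3 v1=D4 downbeat P5
bar 7: v0=B3 v1=D4 downbeat m3
bar 8: v0=D4 v1=F4 downbeat m3
bar 9: v0=B3 v1=B4 downbeat P8
bar 10: v0=D3 v1=B3 downbeat M6
bar 11: v0=E3 v1=E4 downbeat P8
  -> R1 @ bar 1 tick 0 v(0, 1): E3/E4 P8 -> F3/F4 P8 similar
  -> R7 @ bar 2 tick 0 v(1,): F4->B3 leap 6st
  -> R7 @ bar 3 tick 0 v(1,): B3->F4 leap 6st
  -> R3 @ bar 4 tick 0 v(0, 1): E3 above D3
  -> R4 @ bar 4 tick 0 v(0, 1): E3/D3 M2 untreated
  -> R2 @ bar 6 tick 0 v(0, 1): F3/A3 M3 -> G3/D4 P5 similar
  -> R7 @ bar 9 tick 0 v(1,): F4->B4 leap 6st
  -> R7 @ bar 10 tick 2 v(1,): B3->F3 leap 6st
  -> R2 @ bar 11 tick 0 v(0, 1): D3/F3 m3 -> E3/E4 P8 similar
  -> R7 @ bar 11 tick 0 v(1,): F3->E4 leap 11st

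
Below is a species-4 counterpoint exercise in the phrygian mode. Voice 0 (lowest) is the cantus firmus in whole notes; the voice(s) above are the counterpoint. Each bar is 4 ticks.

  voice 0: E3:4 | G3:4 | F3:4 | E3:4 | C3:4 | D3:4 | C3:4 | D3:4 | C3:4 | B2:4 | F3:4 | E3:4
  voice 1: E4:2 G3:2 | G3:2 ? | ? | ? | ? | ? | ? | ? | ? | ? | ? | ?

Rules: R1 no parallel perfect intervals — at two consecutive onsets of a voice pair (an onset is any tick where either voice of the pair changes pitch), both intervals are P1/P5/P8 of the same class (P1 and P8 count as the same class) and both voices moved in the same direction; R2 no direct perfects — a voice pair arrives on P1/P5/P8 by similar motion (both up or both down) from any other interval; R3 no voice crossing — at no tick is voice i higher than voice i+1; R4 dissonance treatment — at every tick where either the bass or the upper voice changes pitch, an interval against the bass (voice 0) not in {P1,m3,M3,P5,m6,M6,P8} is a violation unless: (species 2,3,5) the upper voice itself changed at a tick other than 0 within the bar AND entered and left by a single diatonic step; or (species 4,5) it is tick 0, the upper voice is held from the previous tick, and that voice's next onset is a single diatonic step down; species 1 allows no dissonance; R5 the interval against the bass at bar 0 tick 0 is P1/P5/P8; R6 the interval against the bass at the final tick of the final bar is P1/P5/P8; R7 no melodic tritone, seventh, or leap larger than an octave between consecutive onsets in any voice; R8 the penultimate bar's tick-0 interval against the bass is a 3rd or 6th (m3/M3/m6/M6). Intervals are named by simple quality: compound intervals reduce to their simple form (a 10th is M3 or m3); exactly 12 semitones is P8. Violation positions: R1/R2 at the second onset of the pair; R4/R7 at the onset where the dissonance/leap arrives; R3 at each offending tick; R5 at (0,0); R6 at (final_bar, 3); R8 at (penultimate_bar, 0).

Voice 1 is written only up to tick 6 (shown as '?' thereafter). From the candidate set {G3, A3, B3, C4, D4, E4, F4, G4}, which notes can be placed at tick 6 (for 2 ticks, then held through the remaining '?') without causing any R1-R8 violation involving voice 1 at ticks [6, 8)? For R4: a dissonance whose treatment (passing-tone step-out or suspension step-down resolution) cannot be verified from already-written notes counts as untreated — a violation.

{B3, D4, E4, G3, G4}

G3: legal
A3: violates R4
B3: legal
C4: violates R4
D4: legal
E4: legal
F4: violates R4,R7
G4: legal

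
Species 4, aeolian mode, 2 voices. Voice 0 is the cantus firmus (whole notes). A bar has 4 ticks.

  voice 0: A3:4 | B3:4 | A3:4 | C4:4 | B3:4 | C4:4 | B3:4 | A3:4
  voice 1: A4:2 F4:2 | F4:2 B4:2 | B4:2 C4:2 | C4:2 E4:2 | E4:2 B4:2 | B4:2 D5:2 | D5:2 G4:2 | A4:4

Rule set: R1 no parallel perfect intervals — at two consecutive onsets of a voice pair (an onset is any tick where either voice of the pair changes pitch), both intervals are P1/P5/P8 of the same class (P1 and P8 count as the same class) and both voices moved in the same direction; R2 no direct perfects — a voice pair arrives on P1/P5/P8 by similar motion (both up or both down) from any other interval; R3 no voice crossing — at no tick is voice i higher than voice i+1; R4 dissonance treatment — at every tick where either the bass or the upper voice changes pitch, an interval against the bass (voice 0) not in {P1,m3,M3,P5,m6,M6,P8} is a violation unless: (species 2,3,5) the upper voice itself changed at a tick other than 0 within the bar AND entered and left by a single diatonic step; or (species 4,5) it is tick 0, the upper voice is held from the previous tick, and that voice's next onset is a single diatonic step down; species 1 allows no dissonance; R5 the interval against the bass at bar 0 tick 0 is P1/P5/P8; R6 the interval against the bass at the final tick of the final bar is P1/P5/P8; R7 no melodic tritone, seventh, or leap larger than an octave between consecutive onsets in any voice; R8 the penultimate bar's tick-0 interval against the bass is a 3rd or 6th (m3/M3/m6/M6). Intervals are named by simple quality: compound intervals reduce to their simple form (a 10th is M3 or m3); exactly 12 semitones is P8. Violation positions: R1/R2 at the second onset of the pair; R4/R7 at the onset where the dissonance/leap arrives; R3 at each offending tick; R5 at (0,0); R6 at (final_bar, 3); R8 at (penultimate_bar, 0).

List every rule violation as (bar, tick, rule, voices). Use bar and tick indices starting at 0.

bar 0: v0=A3 v1=A4 downbeat P8
bar 1: v0=B3 v1=F4 downbeat TT
bar 2: v0=A3 v1=B4 downbeat M2
bar 3: v0=C4 v1=C4 downbeat P1
bar 4: v0=B3 v1=E4 downbeat P4
bar 5: v0=C4 v1=B4 downbeat M7
bar 6: v0=B3 v1=D5 downbeat m3
bar 7: v0=A3 v1=A4 downbeat P8
  -> R4 @ bar 1 tick 0 v(0, 1): B3/F4 TT untreated
  -> R7 @ bar 1 tick 2 v(1,): F4->B4 leap 6st
  -> R4 @ bar 2 tick 0 v(0, 1): A3/B4 M2 untreated
  -> R7 @ bar 2 tick 2 v(1,): B4->C4 leap 11st
  -> R4 @ bar 4 tick 0 v(0, 1): B3/E4 P4 untreated
  -> R4 @ bar 5 tick 0 v(0, 1): C4/B4 M7 untreated
  -> R4 @ bar 5 tick 2 v(0, 1): C4/D5 M2 untreated

(1, 0, R4, (0, 1))
(1, 2, R7, (1,))
(2, 0, R4, (0, 1))
(2, 2, R7, (1,))
(4, 0, R4, (0, 1))
(5, 0, R4, (0, 1))
(5, 2, R4, (0, 1))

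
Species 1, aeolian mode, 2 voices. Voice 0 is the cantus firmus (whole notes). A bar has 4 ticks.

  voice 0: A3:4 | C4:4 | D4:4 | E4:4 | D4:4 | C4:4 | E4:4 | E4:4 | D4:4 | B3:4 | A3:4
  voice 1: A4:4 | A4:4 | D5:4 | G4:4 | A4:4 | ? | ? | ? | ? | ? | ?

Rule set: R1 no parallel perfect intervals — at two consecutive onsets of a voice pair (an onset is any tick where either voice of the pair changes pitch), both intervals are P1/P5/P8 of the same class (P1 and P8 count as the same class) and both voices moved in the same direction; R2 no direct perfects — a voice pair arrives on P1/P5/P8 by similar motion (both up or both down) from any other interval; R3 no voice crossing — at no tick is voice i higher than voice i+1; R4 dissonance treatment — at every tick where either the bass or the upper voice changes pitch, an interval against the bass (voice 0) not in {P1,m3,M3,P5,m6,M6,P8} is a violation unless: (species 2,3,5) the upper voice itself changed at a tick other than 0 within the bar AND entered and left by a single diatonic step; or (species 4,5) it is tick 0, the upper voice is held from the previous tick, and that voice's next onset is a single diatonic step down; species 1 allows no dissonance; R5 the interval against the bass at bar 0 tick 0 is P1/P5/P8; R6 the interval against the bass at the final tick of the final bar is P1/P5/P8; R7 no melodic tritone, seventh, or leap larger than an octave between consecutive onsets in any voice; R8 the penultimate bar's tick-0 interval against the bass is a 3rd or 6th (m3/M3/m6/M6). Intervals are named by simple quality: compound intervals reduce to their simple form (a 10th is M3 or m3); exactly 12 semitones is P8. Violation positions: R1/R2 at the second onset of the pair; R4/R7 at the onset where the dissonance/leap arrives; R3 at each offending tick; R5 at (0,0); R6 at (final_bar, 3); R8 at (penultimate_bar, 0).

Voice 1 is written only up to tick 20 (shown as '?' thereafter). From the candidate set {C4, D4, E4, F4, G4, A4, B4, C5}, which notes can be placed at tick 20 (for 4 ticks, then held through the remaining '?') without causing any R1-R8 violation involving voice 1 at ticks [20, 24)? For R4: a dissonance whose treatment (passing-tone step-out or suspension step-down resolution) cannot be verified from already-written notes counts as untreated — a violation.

{A4, C5, E4}

C4: violates R2
D4: violates R4
E4: legal
F4: violates R4
G4: violates R1
A4: legal
B4: violates R4
C5: legal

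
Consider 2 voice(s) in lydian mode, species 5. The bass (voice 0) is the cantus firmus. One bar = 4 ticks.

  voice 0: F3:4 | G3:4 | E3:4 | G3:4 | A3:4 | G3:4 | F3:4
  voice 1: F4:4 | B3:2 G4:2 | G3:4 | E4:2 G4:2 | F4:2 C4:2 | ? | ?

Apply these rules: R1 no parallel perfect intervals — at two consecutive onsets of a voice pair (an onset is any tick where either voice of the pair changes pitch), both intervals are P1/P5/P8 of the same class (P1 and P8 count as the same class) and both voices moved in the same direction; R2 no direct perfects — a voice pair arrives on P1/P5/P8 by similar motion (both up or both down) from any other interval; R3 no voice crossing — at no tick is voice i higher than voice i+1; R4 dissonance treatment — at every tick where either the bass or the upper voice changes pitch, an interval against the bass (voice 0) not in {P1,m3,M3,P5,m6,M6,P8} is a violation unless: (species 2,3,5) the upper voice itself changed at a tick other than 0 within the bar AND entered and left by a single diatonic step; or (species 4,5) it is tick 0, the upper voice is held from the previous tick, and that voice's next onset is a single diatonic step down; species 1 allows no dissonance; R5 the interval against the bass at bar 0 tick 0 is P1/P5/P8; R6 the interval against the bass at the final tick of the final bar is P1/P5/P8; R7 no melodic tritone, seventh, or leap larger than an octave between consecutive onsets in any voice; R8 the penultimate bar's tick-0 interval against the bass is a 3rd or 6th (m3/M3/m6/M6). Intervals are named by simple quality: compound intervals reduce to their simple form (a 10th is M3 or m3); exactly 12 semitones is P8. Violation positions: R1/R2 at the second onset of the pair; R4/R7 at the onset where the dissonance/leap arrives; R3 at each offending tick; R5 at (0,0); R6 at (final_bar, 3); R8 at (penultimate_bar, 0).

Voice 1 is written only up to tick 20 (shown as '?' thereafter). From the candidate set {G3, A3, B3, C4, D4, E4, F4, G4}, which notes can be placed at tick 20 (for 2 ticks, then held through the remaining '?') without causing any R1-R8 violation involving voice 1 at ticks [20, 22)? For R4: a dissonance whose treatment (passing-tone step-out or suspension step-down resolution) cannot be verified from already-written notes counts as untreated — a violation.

{B3, E4}

G3: violates R2,R8
A3: violates R4,R8
B3: legal
C4: violates R4,R8
D4: violates R8
E4: legal
F4: violates R4,R8
G4: violates R8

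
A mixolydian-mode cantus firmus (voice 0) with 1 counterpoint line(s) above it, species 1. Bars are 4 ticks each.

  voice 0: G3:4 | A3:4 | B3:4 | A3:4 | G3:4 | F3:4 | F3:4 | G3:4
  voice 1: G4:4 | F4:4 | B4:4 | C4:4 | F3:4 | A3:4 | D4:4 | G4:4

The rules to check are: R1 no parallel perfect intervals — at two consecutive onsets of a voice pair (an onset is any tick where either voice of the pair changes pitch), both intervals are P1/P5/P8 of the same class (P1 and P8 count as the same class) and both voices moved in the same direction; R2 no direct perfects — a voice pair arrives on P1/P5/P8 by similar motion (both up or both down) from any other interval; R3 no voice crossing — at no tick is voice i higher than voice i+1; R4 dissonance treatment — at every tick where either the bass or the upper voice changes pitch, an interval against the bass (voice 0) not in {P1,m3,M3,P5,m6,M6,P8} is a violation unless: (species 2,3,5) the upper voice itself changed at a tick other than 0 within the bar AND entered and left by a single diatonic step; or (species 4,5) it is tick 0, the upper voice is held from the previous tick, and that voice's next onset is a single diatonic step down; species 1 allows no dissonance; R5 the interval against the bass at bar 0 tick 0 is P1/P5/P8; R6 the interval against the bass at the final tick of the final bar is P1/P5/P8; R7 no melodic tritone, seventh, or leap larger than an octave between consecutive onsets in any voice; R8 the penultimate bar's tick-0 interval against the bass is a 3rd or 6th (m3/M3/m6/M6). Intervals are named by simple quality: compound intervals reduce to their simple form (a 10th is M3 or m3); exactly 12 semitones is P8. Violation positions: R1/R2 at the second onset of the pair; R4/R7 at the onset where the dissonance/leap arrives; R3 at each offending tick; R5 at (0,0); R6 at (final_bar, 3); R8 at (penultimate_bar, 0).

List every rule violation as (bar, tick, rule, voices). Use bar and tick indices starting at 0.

bar 0: v0=G3 v1=G4 downbeat P8
bar 1: v0=A3 v1=F4 downbeat m6
bar 2: v0=B3 v1=B4 downbeat P8
bar 3: v0=A3 v1=C4 downbeat m3
bar 4: v0=G3 v1=F3 downbeat M2
bar 5: v0=F3 v1=A3 downbeat M3
bar 6: v0=F3 v1=D4 downbeat M6
bar 7: v0=G3 v1=G4 downbeat P8
  -> R2 @ bar 2 tick 0 v(0, 1): A3/F4 m6 -> B3/B4 P8 similar
  -> R7 @ bar 2 tick 0 v(1,): F4->B4 leap 6st
  -> R7 @ bar 3 tick 0 v(1,): B4->C4 leap 11st
  -> R3 @ bar 4 tick 0 v(0, 1): G3 above F3
  -> R4 @ bar 4 tick 0 v(0, 1): G3/F3 M2 untreated
  -> R3 @ bar 4 tick 1 v(0, 1): G3 above F3
  -> R3 @ bar 4 tick 2 v(0, 1): G3 above F3
  -> R3 @ bar 4 tick 3 v(0, 1): G3 above F3
  -> R2 @ bar 7 tick 0 v(0, 1): F3/D4 M6 -> G3/G4 P8 similar

(2, 0, R2, (0, 1))
(2, 0, R7, (1,))
(3, 0, R7, (1,))
(4, 0, R3, (0, 1))
(4, 0, R4, (0, 1))
(4, 1, R3, (0, 1))
(4, 2, R3, (0, 1))
(4, 3, R3, (0, 1))
(7, 0, R2, (0, 1))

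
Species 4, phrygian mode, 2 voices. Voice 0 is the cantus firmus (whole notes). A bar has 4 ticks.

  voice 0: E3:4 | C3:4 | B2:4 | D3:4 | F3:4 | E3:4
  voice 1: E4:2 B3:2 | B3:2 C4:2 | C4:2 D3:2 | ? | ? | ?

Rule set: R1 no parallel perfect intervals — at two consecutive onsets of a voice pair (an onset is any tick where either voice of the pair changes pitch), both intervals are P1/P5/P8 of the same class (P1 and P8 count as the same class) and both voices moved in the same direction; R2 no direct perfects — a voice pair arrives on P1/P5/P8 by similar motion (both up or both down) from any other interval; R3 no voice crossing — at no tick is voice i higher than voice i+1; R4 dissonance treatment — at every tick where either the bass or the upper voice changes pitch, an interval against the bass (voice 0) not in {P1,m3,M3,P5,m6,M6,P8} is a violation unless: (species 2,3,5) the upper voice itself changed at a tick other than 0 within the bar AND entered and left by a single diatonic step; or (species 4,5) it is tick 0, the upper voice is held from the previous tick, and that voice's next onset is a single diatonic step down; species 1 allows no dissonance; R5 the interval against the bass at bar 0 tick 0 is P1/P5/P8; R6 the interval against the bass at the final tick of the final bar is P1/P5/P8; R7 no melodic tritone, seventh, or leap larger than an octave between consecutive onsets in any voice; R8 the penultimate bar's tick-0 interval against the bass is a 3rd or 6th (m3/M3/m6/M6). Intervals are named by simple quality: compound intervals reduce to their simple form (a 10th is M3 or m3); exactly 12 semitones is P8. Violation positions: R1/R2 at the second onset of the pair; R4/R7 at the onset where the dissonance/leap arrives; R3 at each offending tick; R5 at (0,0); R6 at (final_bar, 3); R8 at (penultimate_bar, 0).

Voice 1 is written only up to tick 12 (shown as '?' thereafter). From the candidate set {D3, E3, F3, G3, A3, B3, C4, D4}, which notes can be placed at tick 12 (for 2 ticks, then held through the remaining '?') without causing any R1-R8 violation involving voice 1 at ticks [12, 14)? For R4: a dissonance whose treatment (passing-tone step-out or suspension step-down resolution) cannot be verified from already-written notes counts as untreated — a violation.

D3: legal
E3: violates R4
F3: legal
G3: violates R4
A3: violates R2
B3: legal
C4: violates R4,R7
D4: violates R2

{B3, D3, F3}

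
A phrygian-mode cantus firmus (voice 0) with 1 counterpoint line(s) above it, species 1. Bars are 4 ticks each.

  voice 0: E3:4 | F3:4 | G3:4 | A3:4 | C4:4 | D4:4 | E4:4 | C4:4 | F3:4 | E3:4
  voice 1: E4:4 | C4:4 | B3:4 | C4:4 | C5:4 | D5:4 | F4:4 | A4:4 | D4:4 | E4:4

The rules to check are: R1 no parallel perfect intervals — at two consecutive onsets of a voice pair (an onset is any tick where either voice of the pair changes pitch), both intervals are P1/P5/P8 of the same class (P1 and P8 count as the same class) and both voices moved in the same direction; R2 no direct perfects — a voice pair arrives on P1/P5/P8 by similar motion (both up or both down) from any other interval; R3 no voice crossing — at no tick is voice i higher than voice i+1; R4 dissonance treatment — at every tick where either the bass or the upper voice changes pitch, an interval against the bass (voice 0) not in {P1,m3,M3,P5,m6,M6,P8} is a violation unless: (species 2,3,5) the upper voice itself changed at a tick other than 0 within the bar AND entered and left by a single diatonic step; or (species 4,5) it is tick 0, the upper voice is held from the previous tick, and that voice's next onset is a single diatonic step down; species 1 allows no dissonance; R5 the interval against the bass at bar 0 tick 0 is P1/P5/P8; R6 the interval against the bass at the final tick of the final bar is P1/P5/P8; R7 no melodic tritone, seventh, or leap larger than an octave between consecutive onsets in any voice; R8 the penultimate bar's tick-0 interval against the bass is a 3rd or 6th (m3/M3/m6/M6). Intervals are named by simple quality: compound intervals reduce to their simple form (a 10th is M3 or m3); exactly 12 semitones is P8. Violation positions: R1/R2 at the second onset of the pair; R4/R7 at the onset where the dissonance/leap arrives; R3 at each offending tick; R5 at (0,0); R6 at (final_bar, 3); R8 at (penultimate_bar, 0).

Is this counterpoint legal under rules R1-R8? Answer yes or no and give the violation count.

No (3 violations)

bar 0: v0=E3 v1=E4 (P8)
bar 1: v0=F3 v1=C4 (P5)
bar 2: v0=G3 v1=B3 (M3)
bar 3: v0=A3 v1=C4 (m3)
bar 4: v0=C4 v1=C5 (P8)
bar 5: v0=D4 v1=D5 (P8)
bar 6: v0=E4 v1=F4 (m2)
bar 7: v0=C4 v1=A4 (M6)
bar 8: v0=F3 v1=D4 (M6)
bar 9: v0=E3 v1=E4 (P8)
  R2 @ bar4.0: A3/C4 m3 -> C4/C5 P8 similar
  R1 @ bar5.0: C4/C5 P8 -> D4/D5 P8 similar
  R4 @ bar6.0: E4/F4 m2 untreated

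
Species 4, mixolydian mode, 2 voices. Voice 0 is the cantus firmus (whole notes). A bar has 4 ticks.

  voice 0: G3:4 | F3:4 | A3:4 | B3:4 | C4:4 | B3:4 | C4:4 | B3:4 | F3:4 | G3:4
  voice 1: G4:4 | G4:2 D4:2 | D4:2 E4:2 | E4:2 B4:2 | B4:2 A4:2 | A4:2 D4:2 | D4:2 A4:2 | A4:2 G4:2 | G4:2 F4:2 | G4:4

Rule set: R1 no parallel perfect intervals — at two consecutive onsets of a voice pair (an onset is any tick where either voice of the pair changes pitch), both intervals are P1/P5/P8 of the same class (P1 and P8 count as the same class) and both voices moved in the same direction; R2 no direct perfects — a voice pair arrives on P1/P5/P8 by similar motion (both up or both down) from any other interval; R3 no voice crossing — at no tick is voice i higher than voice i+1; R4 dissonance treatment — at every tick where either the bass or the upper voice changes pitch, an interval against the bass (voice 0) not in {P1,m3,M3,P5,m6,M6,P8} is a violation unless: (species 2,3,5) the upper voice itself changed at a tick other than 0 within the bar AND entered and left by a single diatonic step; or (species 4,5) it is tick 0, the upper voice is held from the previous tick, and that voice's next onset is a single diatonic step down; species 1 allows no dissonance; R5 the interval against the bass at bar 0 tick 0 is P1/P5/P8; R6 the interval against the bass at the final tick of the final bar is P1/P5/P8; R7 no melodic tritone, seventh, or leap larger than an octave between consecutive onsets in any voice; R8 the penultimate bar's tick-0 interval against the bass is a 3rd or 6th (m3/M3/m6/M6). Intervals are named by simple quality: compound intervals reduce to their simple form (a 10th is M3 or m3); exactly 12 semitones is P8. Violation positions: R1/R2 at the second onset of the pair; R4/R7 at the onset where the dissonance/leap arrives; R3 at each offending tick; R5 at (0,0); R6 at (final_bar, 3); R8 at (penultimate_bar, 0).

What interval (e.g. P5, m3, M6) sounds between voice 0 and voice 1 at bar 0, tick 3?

P8

voice 0=G3 voice 1=G4 -> P8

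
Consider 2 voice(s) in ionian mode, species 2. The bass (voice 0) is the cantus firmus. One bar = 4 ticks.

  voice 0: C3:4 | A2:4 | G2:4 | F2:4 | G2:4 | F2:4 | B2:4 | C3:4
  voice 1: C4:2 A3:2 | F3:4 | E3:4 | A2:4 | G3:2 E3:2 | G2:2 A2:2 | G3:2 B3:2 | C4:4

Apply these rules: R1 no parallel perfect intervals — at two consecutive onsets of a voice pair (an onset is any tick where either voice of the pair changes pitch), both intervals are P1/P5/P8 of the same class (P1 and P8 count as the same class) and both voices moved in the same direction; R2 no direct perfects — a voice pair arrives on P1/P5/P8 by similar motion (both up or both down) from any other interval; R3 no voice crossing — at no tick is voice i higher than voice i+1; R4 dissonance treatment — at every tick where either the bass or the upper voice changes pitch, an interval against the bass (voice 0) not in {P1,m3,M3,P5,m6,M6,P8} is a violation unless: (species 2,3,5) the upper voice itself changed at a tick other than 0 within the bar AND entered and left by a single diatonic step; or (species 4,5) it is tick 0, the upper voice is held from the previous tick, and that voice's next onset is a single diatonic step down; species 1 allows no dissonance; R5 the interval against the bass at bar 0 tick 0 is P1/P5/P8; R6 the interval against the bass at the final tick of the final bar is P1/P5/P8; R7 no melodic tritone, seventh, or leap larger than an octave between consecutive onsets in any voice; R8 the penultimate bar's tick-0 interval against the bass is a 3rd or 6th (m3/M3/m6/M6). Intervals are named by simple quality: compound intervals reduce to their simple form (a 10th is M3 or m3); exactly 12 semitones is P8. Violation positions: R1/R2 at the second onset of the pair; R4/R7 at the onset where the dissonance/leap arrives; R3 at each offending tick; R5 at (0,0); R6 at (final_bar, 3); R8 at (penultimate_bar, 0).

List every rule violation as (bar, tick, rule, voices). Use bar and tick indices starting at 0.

bar 0: v0=C3 v1=C4 downbeat P8
bar 1: v0=A2 v1=F3 downbeat m6
bar 2: v0=G2 v1=E3 downbeat M6
bar 3: v0=F2 v1=A2 downbeat M3
bar 4: v0=G2 v1=G3 downbeat P8
bar 5: v0=F2 v1=G2 downbeat M2
bar 6: v0=B2 v1=G3 downbeat m6
bar 7: v0=C3 v1=C4 downbeat P8
  -> R2 @ bar 4 tick 0 v(0, 1): F2/A2 M3 -> G2/G3 P8 similar
  -> R7 @ bar 4 tick 0 v(1,): A2->G3 leap 10st
  -> R4 @ bar 5 tick 0 v(0, 1): F2/G2 M2 untreated
  -> R7 @ bar 6 tick 0 v(0,): F2->B2 leap 6st
  -> R7 @ bar 6 tick 0 v(1,): A2->G3 leap 10st
  -> R1 @ bar 7 tick 0 v(0, 1): B2/B3 P8 -> C3/C4 P8 similar

(4, 0, R2, (0, 1))
(4, 0, R7, (1,))
(5, 0, R4, (0, 1))
(6, 0, R7, (0,))
(6, 0, R7, (1,))
(7, 0, R1, (0, 1))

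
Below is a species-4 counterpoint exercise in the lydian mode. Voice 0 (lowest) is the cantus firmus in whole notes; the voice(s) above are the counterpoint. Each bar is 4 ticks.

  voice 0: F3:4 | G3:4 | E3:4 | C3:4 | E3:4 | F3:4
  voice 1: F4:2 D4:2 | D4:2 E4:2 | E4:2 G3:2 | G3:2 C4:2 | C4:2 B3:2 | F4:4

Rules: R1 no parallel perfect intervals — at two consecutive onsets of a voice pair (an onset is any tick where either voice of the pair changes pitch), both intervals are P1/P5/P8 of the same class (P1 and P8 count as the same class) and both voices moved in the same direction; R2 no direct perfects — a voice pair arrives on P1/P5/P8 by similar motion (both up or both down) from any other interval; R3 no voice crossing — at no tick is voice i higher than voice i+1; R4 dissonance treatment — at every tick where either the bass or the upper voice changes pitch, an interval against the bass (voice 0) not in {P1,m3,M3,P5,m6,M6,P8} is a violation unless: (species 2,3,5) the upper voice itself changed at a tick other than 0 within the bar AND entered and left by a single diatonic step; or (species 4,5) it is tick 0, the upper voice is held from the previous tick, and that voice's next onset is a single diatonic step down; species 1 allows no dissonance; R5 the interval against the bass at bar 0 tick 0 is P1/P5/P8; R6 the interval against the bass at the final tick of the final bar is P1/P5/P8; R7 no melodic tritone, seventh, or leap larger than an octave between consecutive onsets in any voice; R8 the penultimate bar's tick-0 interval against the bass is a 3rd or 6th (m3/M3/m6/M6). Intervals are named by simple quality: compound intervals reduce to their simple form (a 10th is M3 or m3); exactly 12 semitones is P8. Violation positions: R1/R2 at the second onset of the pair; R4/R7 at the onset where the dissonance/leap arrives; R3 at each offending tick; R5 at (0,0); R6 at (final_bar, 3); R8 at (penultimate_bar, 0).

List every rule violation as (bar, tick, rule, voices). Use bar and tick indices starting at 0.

bar 0: v0=F3 v1=F4 downbeat P8
bar 1: v0=G3 v1=D4 downbeat P5
bar 2: v0=E3 v1=E4 downbeat P8
bar 3: v0=C3 v1=G3 downbeat P5
bar 4: v0=E3 v1=C4 downbeat m6
bar 5: v0=F3 v1=F4 downbeat P8
  -> R2 @ bar 5 tick 0 v(0, 1): E3/B3 P5 -> F3/F4 P8 similar
  -> R7 @ bar 5 tick 0 v(1,): B3->F4 leap 6st

(5, 0, R2, (0, 1))
(5, 0, R7, (1,))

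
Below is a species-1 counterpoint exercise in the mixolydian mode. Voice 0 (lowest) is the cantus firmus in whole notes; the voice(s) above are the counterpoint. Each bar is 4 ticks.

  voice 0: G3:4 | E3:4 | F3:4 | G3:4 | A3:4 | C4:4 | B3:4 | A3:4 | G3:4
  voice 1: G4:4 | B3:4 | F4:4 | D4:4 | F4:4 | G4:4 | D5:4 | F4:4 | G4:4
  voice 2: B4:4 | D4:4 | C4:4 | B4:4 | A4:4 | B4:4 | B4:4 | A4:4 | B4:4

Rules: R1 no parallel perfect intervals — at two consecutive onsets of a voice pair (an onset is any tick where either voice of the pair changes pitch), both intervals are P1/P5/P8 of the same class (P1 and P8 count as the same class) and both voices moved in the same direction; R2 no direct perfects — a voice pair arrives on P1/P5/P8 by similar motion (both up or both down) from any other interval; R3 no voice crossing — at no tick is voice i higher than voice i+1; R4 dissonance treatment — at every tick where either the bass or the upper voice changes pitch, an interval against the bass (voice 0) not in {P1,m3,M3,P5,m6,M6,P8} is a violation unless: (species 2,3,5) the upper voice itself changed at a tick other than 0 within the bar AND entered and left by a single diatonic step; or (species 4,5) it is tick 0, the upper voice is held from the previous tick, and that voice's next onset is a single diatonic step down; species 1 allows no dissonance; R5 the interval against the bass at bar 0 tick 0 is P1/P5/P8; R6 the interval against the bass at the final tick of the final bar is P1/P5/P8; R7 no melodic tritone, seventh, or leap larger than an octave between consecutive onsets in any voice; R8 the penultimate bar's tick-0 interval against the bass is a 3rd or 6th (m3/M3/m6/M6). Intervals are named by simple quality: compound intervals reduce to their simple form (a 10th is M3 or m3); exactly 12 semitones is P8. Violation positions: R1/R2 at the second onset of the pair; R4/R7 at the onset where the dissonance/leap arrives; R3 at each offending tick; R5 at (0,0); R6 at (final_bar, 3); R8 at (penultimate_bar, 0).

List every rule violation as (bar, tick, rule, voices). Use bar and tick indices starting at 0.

(0, 0, R5, (0, 2))
(1, 0, R2, (0, 1))
(1, 0, R4, (0, 2))
(2, 0, R2, (0, 1))
(2, 0, R3, (1, 2))
(2, 0, R7, (1,))
(2, 1, R3, (1, 2))
(2, 2, R3, (1, 2))
(2, 3, R3, (1, 2))
(3, 0, R7, (2,))
(5, 0, R2, (0, 1))
(5, 0, R4, (0, 2))
(6, 0, R3, (1, 2))
(6, 1, R3, (1, 2))
(6, 2, R3, (1, 2))
(6, 3, R3, (1, 2))
(7, 0, R1, (0, 2))
(7, 0, R8, (0, 2))
(8, 3, R6, (0, 2))

bar 0: v0=G3 v1=G4 v2=B4 downbeat M3
bar 1: v0=E3 v1=B3 v2=D4 downbeat m7
bar 2: v0=F3 v1=F4 v2=C4 downbeat P5
bar 3: v0=G3 v1=D4 v2=B4 downbeat M3
bar 4: v0=A3 v1=F4 v2=A4 downbeat P8
bar 5: v0=C4 v1=G4 v2=B4 downbeat M7
bar 6: v0=B3 v1=D5 v2=B4 downbeat P8
bar 7: v0=A3 v1=F4 v2=A4 downbeat P8
bar 8: v0=G3 v1=G4 v2=B4 downbeat M3
  -> R5 @ bar 0 tick 0 v(0, 2): opens on M3
  -> R2 @ bar 1 tick 0 v(0, 1): G3/G4 P8 -> E3/B3 P5 similar
  -> R4 @ bar 1 tick 0 v(0, 2): E3/D4 m7 untreated
  -> R2 @ bar 2 tick 0 v(0, 1): E3/B3 P5 -> F3/F4 P8 similar
  -> R3 @ bar 2 tick 0 v(1, 2): F4 above C4
  -> R7 @ bar 2 tick 0 v(1,): B3->F4 leap 6st
  -> R3 @ bar 2 tick 1 v(1, 2): F4 above C4
  -> R3 @ bar 2 tick 2 v(1, 2): F4 above C4
  -> R3 @ bar 2 tick 3 v(1, 2): F4 above C4
  -> R7 @ bar 3 tick 0 v(2,): C4->B4 leap 11st
  -> R2 @ bar 5 tick 0 v(0, 1): A3/F4 m6 -> C4/G4 P5 similar
  -> R4 @ bar 5 tick 0 v(0, 2): C4/B4 M7 untreated
  -> R3 @ bar 6 tick 0 v(1, 2): D5 above B4
  -> R3 @ bar 6 tick 1 v(1, 2): D5 above B4
  -> R3 @ bar 6 tick 2 v(1, 2): D5 above B4
  -> R3 @ bar 6 tick 3 v(1, 2): D5 above B4
  -> R1 @ bar 7 tick 0 v(0, 2): B3/B4 P8 -> A3/A4 P8 similar
  -> R8 @ bar 7 tick 0 v(0, 2): penult P8 not 3rd/6th
  -> R6 @ bar 8 tick 3 v(0, 2): closes on M3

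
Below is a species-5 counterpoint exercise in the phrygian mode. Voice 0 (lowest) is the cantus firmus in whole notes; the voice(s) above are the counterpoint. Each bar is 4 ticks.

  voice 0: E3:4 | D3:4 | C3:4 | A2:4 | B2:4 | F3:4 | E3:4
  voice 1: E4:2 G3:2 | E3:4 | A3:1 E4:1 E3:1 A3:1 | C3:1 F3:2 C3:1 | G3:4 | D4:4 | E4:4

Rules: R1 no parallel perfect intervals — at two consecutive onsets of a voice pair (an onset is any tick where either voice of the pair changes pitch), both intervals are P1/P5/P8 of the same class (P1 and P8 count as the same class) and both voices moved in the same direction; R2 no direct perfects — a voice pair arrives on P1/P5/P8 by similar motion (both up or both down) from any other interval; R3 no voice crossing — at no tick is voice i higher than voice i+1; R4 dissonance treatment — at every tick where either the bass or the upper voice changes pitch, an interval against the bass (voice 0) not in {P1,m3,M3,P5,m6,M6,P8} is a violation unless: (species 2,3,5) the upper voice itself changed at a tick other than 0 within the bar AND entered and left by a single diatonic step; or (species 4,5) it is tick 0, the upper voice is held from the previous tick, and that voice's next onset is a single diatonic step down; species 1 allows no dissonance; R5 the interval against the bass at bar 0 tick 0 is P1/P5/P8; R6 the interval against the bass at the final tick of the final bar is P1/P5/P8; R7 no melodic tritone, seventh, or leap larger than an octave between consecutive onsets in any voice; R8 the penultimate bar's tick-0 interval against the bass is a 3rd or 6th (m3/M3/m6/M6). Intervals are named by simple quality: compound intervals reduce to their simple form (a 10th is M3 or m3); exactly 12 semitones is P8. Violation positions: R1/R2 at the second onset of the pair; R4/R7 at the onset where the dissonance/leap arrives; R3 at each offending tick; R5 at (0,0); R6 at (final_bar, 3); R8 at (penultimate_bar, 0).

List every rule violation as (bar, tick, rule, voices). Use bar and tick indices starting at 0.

(1, 0, R4, (0, 1))
(5, 0, R7, (0,))

bar 0: v0=E3 v1=E4 downbeat P8
bar 1: v0=D3 v1=E3 downbeat M2
bar 2: v0=C3 v1=A3 downbeat M6
bar 3: v0=A2 v1=C3 downbeat m3
bar 4: v0=B2 v1=G3 downbeat m6
bar 5: v0=F3 v1=D4 downbeat M6
bar 6: v0=E3 v1=E4 downbeat P8
  -> R4 @ bar 1 tick 0 v(0, 1): D3/E3 M2 untreated
  -> R7 @ bar 5 tick 0 v(0,): B2->F3 leap 6st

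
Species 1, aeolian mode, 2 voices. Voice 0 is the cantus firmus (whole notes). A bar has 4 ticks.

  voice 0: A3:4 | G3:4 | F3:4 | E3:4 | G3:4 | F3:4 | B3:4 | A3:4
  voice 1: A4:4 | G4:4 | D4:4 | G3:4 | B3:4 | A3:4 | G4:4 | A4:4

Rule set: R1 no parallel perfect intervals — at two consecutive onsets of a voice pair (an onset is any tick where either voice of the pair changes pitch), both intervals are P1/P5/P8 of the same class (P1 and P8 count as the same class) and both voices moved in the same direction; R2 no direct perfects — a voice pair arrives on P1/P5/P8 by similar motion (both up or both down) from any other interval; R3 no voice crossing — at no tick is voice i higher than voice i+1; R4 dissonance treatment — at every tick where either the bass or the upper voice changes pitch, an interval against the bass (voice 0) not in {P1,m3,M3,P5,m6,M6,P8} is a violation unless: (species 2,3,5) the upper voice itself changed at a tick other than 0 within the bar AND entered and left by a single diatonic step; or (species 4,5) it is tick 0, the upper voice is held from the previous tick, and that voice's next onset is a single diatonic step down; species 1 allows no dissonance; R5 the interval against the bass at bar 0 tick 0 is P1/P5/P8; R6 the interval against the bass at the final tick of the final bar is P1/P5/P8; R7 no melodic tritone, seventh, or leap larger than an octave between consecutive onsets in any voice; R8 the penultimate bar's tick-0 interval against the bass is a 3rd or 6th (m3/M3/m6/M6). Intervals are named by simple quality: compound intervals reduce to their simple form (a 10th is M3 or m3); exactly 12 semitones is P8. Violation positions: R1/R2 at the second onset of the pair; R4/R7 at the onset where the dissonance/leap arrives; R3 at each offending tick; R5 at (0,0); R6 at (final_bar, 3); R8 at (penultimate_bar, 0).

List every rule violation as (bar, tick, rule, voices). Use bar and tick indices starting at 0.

bar 0: v0=A3 v1=A4 downbeat P8
bar 1: v0=G3 v1=G4 downbeat P8
bar 2: v0=F3 v1=D4 downbeat M6
bar 3: v0=E3 v1=G3 downbeat m3
bar 4: v0=G3 v1=B3 downbeat M3
bar 5: v0=F3 v1=A3 downbeat M3
bar 6: v0=B3 v1=G4 downbeat m6
bar 7: v0=A3 v1=A4 downbeat P8
  -> R1 @ bar 1 tick 0 v(0, 1): A3/A4 P8 -> G3/G4 P8 similar
  -> R7 @ bar 6 tick 0 v(0,): F3->B3 leap 6st
  -> R7 @ bar 6 tick 0 v(1,): A3->G4 leap 10st

(1, 0, R1, (0, 1))
(6, 0, R7, (0,))
(6, 0, R7, (1,))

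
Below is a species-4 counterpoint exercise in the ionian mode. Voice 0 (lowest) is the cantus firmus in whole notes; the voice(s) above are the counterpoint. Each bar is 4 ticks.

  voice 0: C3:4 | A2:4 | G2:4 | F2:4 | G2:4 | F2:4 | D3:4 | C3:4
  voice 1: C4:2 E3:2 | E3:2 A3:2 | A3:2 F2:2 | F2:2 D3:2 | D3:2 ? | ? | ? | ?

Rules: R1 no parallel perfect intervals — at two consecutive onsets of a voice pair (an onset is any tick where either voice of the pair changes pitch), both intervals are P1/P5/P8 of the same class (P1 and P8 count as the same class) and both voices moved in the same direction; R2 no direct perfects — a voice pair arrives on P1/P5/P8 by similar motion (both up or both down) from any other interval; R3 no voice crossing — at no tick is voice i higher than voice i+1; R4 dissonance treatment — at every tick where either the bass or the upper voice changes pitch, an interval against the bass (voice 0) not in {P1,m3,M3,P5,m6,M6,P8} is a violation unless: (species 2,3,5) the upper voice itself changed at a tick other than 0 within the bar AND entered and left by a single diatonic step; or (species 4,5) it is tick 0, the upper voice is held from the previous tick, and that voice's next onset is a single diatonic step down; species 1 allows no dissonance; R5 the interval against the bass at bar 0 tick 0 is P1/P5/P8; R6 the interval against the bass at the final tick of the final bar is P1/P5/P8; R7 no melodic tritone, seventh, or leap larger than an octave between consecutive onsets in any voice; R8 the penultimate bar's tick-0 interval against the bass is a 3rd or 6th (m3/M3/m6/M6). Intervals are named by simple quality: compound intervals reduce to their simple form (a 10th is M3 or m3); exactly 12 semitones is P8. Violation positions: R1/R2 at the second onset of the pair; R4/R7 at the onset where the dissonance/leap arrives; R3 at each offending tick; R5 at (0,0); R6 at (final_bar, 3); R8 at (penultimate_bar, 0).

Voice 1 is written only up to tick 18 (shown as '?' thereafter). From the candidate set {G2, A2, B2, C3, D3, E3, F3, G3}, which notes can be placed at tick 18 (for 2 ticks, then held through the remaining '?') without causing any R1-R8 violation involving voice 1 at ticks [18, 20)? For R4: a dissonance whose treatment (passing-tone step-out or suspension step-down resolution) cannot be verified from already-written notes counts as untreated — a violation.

G2: legal
A2: violates R4
B2: legal
C3: violates R4
D3: legal
E3: legal
F3: violates R4
G3: legal

{B2, D3, E3, G2, G3}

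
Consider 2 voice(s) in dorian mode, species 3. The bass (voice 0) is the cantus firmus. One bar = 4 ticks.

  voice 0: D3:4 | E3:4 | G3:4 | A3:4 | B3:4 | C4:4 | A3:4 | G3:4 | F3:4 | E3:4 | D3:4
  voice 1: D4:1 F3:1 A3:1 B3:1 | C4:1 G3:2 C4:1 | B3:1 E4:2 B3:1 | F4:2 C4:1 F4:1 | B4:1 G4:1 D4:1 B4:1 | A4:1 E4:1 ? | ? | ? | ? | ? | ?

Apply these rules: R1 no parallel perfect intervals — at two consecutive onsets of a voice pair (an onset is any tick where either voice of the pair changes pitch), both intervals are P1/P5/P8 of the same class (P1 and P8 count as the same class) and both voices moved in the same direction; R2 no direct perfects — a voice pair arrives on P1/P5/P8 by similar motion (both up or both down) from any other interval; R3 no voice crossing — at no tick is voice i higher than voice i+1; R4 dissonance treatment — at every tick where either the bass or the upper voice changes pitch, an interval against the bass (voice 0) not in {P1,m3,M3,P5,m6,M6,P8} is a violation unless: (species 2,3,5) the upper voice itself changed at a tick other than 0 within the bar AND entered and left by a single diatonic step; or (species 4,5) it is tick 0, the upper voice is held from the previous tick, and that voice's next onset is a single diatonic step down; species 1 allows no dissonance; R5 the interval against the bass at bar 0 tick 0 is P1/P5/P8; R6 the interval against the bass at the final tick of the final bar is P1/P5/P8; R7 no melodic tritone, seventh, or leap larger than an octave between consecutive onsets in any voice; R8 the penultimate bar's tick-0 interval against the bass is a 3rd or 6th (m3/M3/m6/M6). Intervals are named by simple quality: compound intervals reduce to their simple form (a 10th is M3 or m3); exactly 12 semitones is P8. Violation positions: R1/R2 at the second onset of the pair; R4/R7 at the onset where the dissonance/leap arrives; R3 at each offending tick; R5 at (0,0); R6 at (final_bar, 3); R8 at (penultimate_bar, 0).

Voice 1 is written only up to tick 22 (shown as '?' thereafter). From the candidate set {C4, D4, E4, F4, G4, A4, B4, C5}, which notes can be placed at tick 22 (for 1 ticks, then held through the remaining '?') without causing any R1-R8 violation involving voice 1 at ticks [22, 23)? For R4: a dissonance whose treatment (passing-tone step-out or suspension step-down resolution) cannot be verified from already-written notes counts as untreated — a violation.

C4: legal
D4: violates R4
E4: legal
F4: violates R4
G4: legal
A4: legal
B4: violates R4
C5: legal

{A4, C4, C5, E4, G4}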